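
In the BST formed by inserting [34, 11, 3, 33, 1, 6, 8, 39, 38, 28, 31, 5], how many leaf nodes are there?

Tree built from: [34, 11, 3, 33, 1, 6, 8, 39, 38, 28, 31, 5]
Tree (level-order array): [34, 11, 39, 3, 33, 38, None, 1, 6, 28, None, None, None, None, None, 5, 8, None, 31]
Rule: A leaf has 0 children.
Per-node child counts:
  node 34: 2 child(ren)
  node 11: 2 child(ren)
  node 3: 2 child(ren)
  node 1: 0 child(ren)
  node 6: 2 child(ren)
  node 5: 0 child(ren)
  node 8: 0 child(ren)
  node 33: 1 child(ren)
  node 28: 1 child(ren)
  node 31: 0 child(ren)
  node 39: 1 child(ren)
  node 38: 0 child(ren)
Matching nodes: [1, 5, 8, 31, 38]
Count of leaf nodes: 5


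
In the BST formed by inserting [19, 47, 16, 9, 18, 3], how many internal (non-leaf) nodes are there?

Tree built from: [19, 47, 16, 9, 18, 3]
Tree (level-order array): [19, 16, 47, 9, 18, None, None, 3]
Rule: An internal node has at least one child.
Per-node child counts:
  node 19: 2 child(ren)
  node 16: 2 child(ren)
  node 9: 1 child(ren)
  node 3: 0 child(ren)
  node 18: 0 child(ren)
  node 47: 0 child(ren)
Matching nodes: [19, 16, 9]
Count of internal (non-leaf) nodes: 3


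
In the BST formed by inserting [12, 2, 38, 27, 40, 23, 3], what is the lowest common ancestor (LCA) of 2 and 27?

Tree insertion order: [12, 2, 38, 27, 40, 23, 3]
Tree (level-order array): [12, 2, 38, None, 3, 27, 40, None, None, 23]
In a BST, the LCA of p=2, q=27 is the first node v on the
root-to-leaf path with p <= v <= q (go left if both < v, right if both > v).
Walk from root:
  at 12: 2 <= 12 <= 27, this is the LCA
LCA = 12


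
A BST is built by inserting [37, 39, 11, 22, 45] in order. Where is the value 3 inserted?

Starting tree (level order): [37, 11, 39, None, 22, None, 45]
Insertion path: 37 -> 11
Result: insert 3 as left child of 11
Final tree (level order): [37, 11, 39, 3, 22, None, 45]


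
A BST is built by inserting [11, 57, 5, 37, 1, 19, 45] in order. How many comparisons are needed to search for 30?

Search path for 30: 11 -> 57 -> 37 -> 19
Found: False
Comparisons: 4


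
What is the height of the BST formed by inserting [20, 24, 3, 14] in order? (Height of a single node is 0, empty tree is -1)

Insertion order: [20, 24, 3, 14]
Tree (level-order array): [20, 3, 24, None, 14]
Compute height bottom-up (empty subtree = -1):
  height(14) = 1 + max(-1, -1) = 0
  height(3) = 1 + max(-1, 0) = 1
  height(24) = 1 + max(-1, -1) = 0
  height(20) = 1 + max(1, 0) = 2
Height = 2


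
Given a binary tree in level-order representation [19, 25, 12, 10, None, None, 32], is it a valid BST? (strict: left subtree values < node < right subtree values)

Level-order array: [19, 25, 12, 10, None, None, 32]
Validate using subtree bounds (lo, hi): at each node, require lo < value < hi,
then recurse left with hi=value and right with lo=value.
Preorder trace (stopping at first violation):
  at node 19 with bounds (-inf, +inf): OK
  at node 25 with bounds (-inf, 19): VIOLATION
Node 25 violates its bound: not (-inf < 25 < 19).
Result: Not a valid BST


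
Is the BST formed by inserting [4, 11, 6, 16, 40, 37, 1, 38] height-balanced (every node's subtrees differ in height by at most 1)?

Tree (level-order array): [4, 1, 11, None, None, 6, 16, None, None, None, 40, 37, None, None, 38]
Definition: a tree is height-balanced if, at every node, |h(left) - h(right)| <= 1 (empty subtree has height -1).
Bottom-up per-node check:
  node 1: h_left=-1, h_right=-1, diff=0 [OK], height=0
  node 6: h_left=-1, h_right=-1, diff=0 [OK], height=0
  node 38: h_left=-1, h_right=-1, diff=0 [OK], height=0
  node 37: h_left=-1, h_right=0, diff=1 [OK], height=1
  node 40: h_left=1, h_right=-1, diff=2 [FAIL (|1--1|=2 > 1)], height=2
  node 16: h_left=-1, h_right=2, diff=3 [FAIL (|-1-2|=3 > 1)], height=3
  node 11: h_left=0, h_right=3, diff=3 [FAIL (|0-3|=3 > 1)], height=4
  node 4: h_left=0, h_right=4, diff=4 [FAIL (|0-4|=4 > 1)], height=5
Node 40 violates the condition: |1 - -1| = 2 > 1.
Result: Not balanced


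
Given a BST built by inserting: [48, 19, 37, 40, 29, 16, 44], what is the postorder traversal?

Tree insertion order: [48, 19, 37, 40, 29, 16, 44]
Tree (level-order array): [48, 19, None, 16, 37, None, None, 29, 40, None, None, None, 44]
Postorder traversal: [16, 29, 44, 40, 37, 19, 48]


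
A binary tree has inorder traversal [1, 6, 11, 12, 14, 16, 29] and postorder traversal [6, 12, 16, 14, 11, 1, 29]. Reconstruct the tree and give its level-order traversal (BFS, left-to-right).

Inorder:   [1, 6, 11, 12, 14, 16, 29]
Postorder: [6, 12, 16, 14, 11, 1, 29]
Algorithm: postorder visits root last, so walk postorder right-to-left;
each value is the root of the current inorder slice — split it at that
value, recurse on the right subtree first, then the left.
Recursive splits:
  root=29; inorder splits into left=[1, 6, 11, 12, 14, 16], right=[]
  root=1; inorder splits into left=[], right=[6, 11, 12, 14, 16]
  root=11; inorder splits into left=[6], right=[12, 14, 16]
  root=14; inorder splits into left=[12], right=[16]
  root=16; inorder splits into left=[], right=[]
  root=12; inorder splits into left=[], right=[]
  root=6; inorder splits into left=[], right=[]
Reconstructed level-order: [29, 1, 11, 6, 14, 12, 16]


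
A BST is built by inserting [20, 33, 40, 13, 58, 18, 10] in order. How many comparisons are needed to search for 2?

Search path for 2: 20 -> 13 -> 10
Found: False
Comparisons: 3


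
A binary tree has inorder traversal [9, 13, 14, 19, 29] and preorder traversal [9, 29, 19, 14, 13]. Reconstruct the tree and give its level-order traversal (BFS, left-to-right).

Inorder:  [9, 13, 14, 19, 29]
Preorder: [9, 29, 19, 14, 13]
Algorithm: preorder visits root first, so consume preorder in order;
for each root, split the current inorder slice at that value into
left-subtree inorder and right-subtree inorder, then recurse.
Recursive splits:
  root=9; inorder splits into left=[], right=[13, 14, 19, 29]
  root=29; inorder splits into left=[13, 14, 19], right=[]
  root=19; inorder splits into left=[13, 14], right=[]
  root=14; inorder splits into left=[13], right=[]
  root=13; inorder splits into left=[], right=[]
Reconstructed level-order: [9, 29, 19, 14, 13]


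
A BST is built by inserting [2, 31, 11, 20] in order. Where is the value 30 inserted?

Starting tree (level order): [2, None, 31, 11, None, None, 20]
Insertion path: 2 -> 31 -> 11 -> 20
Result: insert 30 as right child of 20
Final tree (level order): [2, None, 31, 11, None, None, 20, None, 30]


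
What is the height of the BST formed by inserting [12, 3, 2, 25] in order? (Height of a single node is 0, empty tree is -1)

Insertion order: [12, 3, 2, 25]
Tree (level-order array): [12, 3, 25, 2]
Compute height bottom-up (empty subtree = -1):
  height(2) = 1 + max(-1, -1) = 0
  height(3) = 1 + max(0, -1) = 1
  height(25) = 1 + max(-1, -1) = 0
  height(12) = 1 + max(1, 0) = 2
Height = 2


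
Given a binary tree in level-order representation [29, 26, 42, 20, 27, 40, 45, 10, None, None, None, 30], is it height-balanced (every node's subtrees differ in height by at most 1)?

Tree (level-order array): [29, 26, 42, 20, 27, 40, 45, 10, None, None, None, 30]
Definition: a tree is height-balanced if, at every node, |h(left) - h(right)| <= 1 (empty subtree has height -1).
Bottom-up per-node check:
  node 10: h_left=-1, h_right=-1, diff=0 [OK], height=0
  node 20: h_left=0, h_right=-1, diff=1 [OK], height=1
  node 27: h_left=-1, h_right=-1, diff=0 [OK], height=0
  node 26: h_left=1, h_right=0, diff=1 [OK], height=2
  node 30: h_left=-1, h_right=-1, diff=0 [OK], height=0
  node 40: h_left=0, h_right=-1, diff=1 [OK], height=1
  node 45: h_left=-1, h_right=-1, diff=0 [OK], height=0
  node 42: h_left=1, h_right=0, diff=1 [OK], height=2
  node 29: h_left=2, h_right=2, diff=0 [OK], height=3
All nodes satisfy the balance condition.
Result: Balanced


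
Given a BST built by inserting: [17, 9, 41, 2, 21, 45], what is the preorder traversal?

Tree insertion order: [17, 9, 41, 2, 21, 45]
Tree (level-order array): [17, 9, 41, 2, None, 21, 45]
Preorder traversal: [17, 9, 2, 41, 21, 45]


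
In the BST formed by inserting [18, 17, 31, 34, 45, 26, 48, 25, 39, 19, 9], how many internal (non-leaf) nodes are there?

Tree built from: [18, 17, 31, 34, 45, 26, 48, 25, 39, 19, 9]
Tree (level-order array): [18, 17, 31, 9, None, 26, 34, None, None, 25, None, None, 45, 19, None, 39, 48]
Rule: An internal node has at least one child.
Per-node child counts:
  node 18: 2 child(ren)
  node 17: 1 child(ren)
  node 9: 0 child(ren)
  node 31: 2 child(ren)
  node 26: 1 child(ren)
  node 25: 1 child(ren)
  node 19: 0 child(ren)
  node 34: 1 child(ren)
  node 45: 2 child(ren)
  node 39: 0 child(ren)
  node 48: 0 child(ren)
Matching nodes: [18, 17, 31, 26, 25, 34, 45]
Count of internal (non-leaf) nodes: 7


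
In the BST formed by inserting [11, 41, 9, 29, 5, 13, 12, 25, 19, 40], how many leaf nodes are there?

Tree built from: [11, 41, 9, 29, 5, 13, 12, 25, 19, 40]
Tree (level-order array): [11, 9, 41, 5, None, 29, None, None, None, 13, 40, 12, 25, None, None, None, None, 19]
Rule: A leaf has 0 children.
Per-node child counts:
  node 11: 2 child(ren)
  node 9: 1 child(ren)
  node 5: 0 child(ren)
  node 41: 1 child(ren)
  node 29: 2 child(ren)
  node 13: 2 child(ren)
  node 12: 0 child(ren)
  node 25: 1 child(ren)
  node 19: 0 child(ren)
  node 40: 0 child(ren)
Matching nodes: [5, 12, 19, 40]
Count of leaf nodes: 4


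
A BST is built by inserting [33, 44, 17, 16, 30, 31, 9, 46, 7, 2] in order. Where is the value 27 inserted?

Starting tree (level order): [33, 17, 44, 16, 30, None, 46, 9, None, None, 31, None, None, 7, None, None, None, 2]
Insertion path: 33 -> 17 -> 30
Result: insert 27 as left child of 30
Final tree (level order): [33, 17, 44, 16, 30, None, 46, 9, None, 27, 31, None, None, 7, None, None, None, None, None, 2]


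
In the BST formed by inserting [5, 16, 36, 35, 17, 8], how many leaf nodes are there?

Tree built from: [5, 16, 36, 35, 17, 8]
Tree (level-order array): [5, None, 16, 8, 36, None, None, 35, None, 17]
Rule: A leaf has 0 children.
Per-node child counts:
  node 5: 1 child(ren)
  node 16: 2 child(ren)
  node 8: 0 child(ren)
  node 36: 1 child(ren)
  node 35: 1 child(ren)
  node 17: 0 child(ren)
Matching nodes: [8, 17]
Count of leaf nodes: 2


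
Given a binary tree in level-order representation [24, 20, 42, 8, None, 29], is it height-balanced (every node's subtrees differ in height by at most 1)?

Tree (level-order array): [24, 20, 42, 8, None, 29]
Definition: a tree is height-balanced if, at every node, |h(left) - h(right)| <= 1 (empty subtree has height -1).
Bottom-up per-node check:
  node 8: h_left=-1, h_right=-1, diff=0 [OK], height=0
  node 20: h_left=0, h_right=-1, diff=1 [OK], height=1
  node 29: h_left=-1, h_right=-1, diff=0 [OK], height=0
  node 42: h_left=0, h_right=-1, diff=1 [OK], height=1
  node 24: h_left=1, h_right=1, diff=0 [OK], height=2
All nodes satisfy the balance condition.
Result: Balanced


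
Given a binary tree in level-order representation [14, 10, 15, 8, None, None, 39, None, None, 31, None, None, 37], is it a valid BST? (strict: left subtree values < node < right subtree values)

Level-order array: [14, 10, 15, 8, None, None, 39, None, None, 31, None, None, 37]
Validate using subtree bounds (lo, hi): at each node, require lo < value < hi,
then recurse left with hi=value and right with lo=value.
Preorder trace (stopping at first violation):
  at node 14 with bounds (-inf, +inf): OK
  at node 10 with bounds (-inf, 14): OK
  at node 8 with bounds (-inf, 10): OK
  at node 15 with bounds (14, +inf): OK
  at node 39 with bounds (15, +inf): OK
  at node 31 with bounds (15, 39): OK
  at node 37 with bounds (31, 39): OK
No violation found at any node.
Result: Valid BST


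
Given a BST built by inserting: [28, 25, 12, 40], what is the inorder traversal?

Tree insertion order: [28, 25, 12, 40]
Tree (level-order array): [28, 25, 40, 12]
Inorder traversal: [12, 25, 28, 40]


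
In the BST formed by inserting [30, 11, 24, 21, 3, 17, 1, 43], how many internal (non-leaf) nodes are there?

Tree built from: [30, 11, 24, 21, 3, 17, 1, 43]
Tree (level-order array): [30, 11, 43, 3, 24, None, None, 1, None, 21, None, None, None, 17]
Rule: An internal node has at least one child.
Per-node child counts:
  node 30: 2 child(ren)
  node 11: 2 child(ren)
  node 3: 1 child(ren)
  node 1: 0 child(ren)
  node 24: 1 child(ren)
  node 21: 1 child(ren)
  node 17: 0 child(ren)
  node 43: 0 child(ren)
Matching nodes: [30, 11, 3, 24, 21]
Count of internal (non-leaf) nodes: 5


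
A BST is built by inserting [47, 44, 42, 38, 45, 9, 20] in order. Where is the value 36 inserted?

Starting tree (level order): [47, 44, None, 42, 45, 38, None, None, None, 9, None, None, 20]
Insertion path: 47 -> 44 -> 42 -> 38 -> 9 -> 20
Result: insert 36 as right child of 20
Final tree (level order): [47, 44, None, 42, 45, 38, None, None, None, 9, None, None, 20, None, 36]


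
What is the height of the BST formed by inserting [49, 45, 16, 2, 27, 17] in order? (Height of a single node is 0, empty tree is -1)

Insertion order: [49, 45, 16, 2, 27, 17]
Tree (level-order array): [49, 45, None, 16, None, 2, 27, None, None, 17]
Compute height bottom-up (empty subtree = -1):
  height(2) = 1 + max(-1, -1) = 0
  height(17) = 1 + max(-1, -1) = 0
  height(27) = 1 + max(0, -1) = 1
  height(16) = 1 + max(0, 1) = 2
  height(45) = 1 + max(2, -1) = 3
  height(49) = 1 + max(3, -1) = 4
Height = 4


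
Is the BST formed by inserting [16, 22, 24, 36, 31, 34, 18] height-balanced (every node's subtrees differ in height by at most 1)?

Tree (level-order array): [16, None, 22, 18, 24, None, None, None, 36, 31, None, None, 34]
Definition: a tree is height-balanced if, at every node, |h(left) - h(right)| <= 1 (empty subtree has height -1).
Bottom-up per-node check:
  node 18: h_left=-1, h_right=-1, diff=0 [OK], height=0
  node 34: h_left=-1, h_right=-1, diff=0 [OK], height=0
  node 31: h_left=-1, h_right=0, diff=1 [OK], height=1
  node 36: h_left=1, h_right=-1, diff=2 [FAIL (|1--1|=2 > 1)], height=2
  node 24: h_left=-1, h_right=2, diff=3 [FAIL (|-1-2|=3 > 1)], height=3
  node 22: h_left=0, h_right=3, diff=3 [FAIL (|0-3|=3 > 1)], height=4
  node 16: h_left=-1, h_right=4, diff=5 [FAIL (|-1-4|=5 > 1)], height=5
Node 36 violates the condition: |1 - -1| = 2 > 1.
Result: Not balanced


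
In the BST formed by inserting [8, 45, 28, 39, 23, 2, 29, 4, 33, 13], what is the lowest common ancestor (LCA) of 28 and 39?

Tree insertion order: [8, 45, 28, 39, 23, 2, 29, 4, 33, 13]
Tree (level-order array): [8, 2, 45, None, 4, 28, None, None, None, 23, 39, 13, None, 29, None, None, None, None, 33]
In a BST, the LCA of p=28, q=39 is the first node v on the
root-to-leaf path with p <= v <= q (go left if both < v, right if both > v).
Walk from root:
  at 8: both 28 and 39 > 8, go right
  at 45: both 28 and 39 < 45, go left
  at 28: 28 <= 28 <= 39, this is the LCA
LCA = 28


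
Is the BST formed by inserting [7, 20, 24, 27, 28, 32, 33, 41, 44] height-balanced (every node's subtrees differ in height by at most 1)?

Tree (level-order array): [7, None, 20, None, 24, None, 27, None, 28, None, 32, None, 33, None, 41, None, 44]
Definition: a tree is height-balanced if, at every node, |h(left) - h(right)| <= 1 (empty subtree has height -1).
Bottom-up per-node check:
  node 44: h_left=-1, h_right=-1, diff=0 [OK], height=0
  node 41: h_left=-1, h_right=0, diff=1 [OK], height=1
  node 33: h_left=-1, h_right=1, diff=2 [FAIL (|-1-1|=2 > 1)], height=2
  node 32: h_left=-1, h_right=2, diff=3 [FAIL (|-1-2|=3 > 1)], height=3
  node 28: h_left=-1, h_right=3, diff=4 [FAIL (|-1-3|=4 > 1)], height=4
  node 27: h_left=-1, h_right=4, diff=5 [FAIL (|-1-4|=5 > 1)], height=5
  node 24: h_left=-1, h_right=5, diff=6 [FAIL (|-1-5|=6 > 1)], height=6
  node 20: h_left=-1, h_right=6, diff=7 [FAIL (|-1-6|=7 > 1)], height=7
  node 7: h_left=-1, h_right=7, diff=8 [FAIL (|-1-7|=8 > 1)], height=8
Node 33 violates the condition: |-1 - 1| = 2 > 1.
Result: Not balanced


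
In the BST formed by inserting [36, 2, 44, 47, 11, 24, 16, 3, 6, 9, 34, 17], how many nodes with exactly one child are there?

Tree built from: [36, 2, 44, 47, 11, 24, 16, 3, 6, 9, 34, 17]
Tree (level-order array): [36, 2, 44, None, 11, None, 47, 3, 24, None, None, None, 6, 16, 34, None, 9, None, 17]
Rule: These are nodes with exactly 1 non-null child.
Per-node child counts:
  node 36: 2 child(ren)
  node 2: 1 child(ren)
  node 11: 2 child(ren)
  node 3: 1 child(ren)
  node 6: 1 child(ren)
  node 9: 0 child(ren)
  node 24: 2 child(ren)
  node 16: 1 child(ren)
  node 17: 0 child(ren)
  node 34: 0 child(ren)
  node 44: 1 child(ren)
  node 47: 0 child(ren)
Matching nodes: [2, 3, 6, 16, 44]
Count of nodes with exactly one child: 5


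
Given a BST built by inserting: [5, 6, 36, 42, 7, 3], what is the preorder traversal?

Tree insertion order: [5, 6, 36, 42, 7, 3]
Tree (level-order array): [5, 3, 6, None, None, None, 36, 7, 42]
Preorder traversal: [5, 3, 6, 36, 7, 42]


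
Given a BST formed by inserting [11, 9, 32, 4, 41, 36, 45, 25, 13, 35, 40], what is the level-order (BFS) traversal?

Tree insertion order: [11, 9, 32, 4, 41, 36, 45, 25, 13, 35, 40]
Tree (level-order array): [11, 9, 32, 4, None, 25, 41, None, None, 13, None, 36, 45, None, None, 35, 40]
BFS from the root, enqueuing left then right child of each popped node:
  queue [11] -> pop 11, enqueue [9, 32], visited so far: [11]
  queue [9, 32] -> pop 9, enqueue [4], visited so far: [11, 9]
  queue [32, 4] -> pop 32, enqueue [25, 41], visited so far: [11, 9, 32]
  queue [4, 25, 41] -> pop 4, enqueue [none], visited so far: [11, 9, 32, 4]
  queue [25, 41] -> pop 25, enqueue [13], visited so far: [11, 9, 32, 4, 25]
  queue [41, 13] -> pop 41, enqueue [36, 45], visited so far: [11, 9, 32, 4, 25, 41]
  queue [13, 36, 45] -> pop 13, enqueue [none], visited so far: [11, 9, 32, 4, 25, 41, 13]
  queue [36, 45] -> pop 36, enqueue [35, 40], visited so far: [11, 9, 32, 4, 25, 41, 13, 36]
  queue [45, 35, 40] -> pop 45, enqueue [none], visited so far: [11, 9, 32, 4, 25, 41, 13, 36, 45]
  queue [35, 40] -> pop 35, enqueue [none], visited so far: [11, 9, 32, 4, 25, 41, 13, 36, 45, 35]
  queue [40] -> pop 40, enqueue [none], visited so far: [11, 9, 32, 4, 25, 41, 13, 36, 45, 35, 40]
Result: [11, 9, 32, 4, 25, 41, 13, 36, 45, 35, 40]


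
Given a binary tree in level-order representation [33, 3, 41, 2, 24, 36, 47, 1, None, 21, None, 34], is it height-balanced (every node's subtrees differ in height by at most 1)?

Tree (level-order array): [33, 3, 41, 2, 24, 36, 47, 1, None, 21, None, 34]
Definition: a tree is height-balanced if, at every node, |h(left) - h(right)| <= 1 (empty subtree has height -1).
Bottom-up per-node check:
  node 1: h_left=-1, h_right=-1, diff=0 [OK], height=0
  node 2: h_left=0, h_right=-1, diff=1 [OK], height=1
  node 21: h_left=-1, h_right=-1, diff=0 [OK], height=0
  node 24: h_left=0, h_right=-1, diff=1 [OK], height=1
  node 3: h_left=1, h_right=1, diff=0 [OK], height=2
  node 34: h_left=-1, h_right=-1, diff=0 [OK], height=0
  node 36: h_left=0, h_right=-1, diff=1 [OK], height=1
  node 47: h_left=-1, h_right=-1, diff=0 [OK], height=0
  node 41: h_left=1, h_right=0, diff=1 [OK], height=2
  node 33: h_left=2, h_right=2, diff=0 [OK], height=3
All nodes satisfy the balance condition.
Result: Balanced


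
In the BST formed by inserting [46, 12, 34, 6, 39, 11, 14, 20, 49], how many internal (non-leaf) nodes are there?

Tree built from: [46, 12, 34, 6, 39, 11, 14, 20, 49]
Tree (level-order array): [46, 12, 49, 6, 34, None, None, None, 11, 14, 39, None, None, None, 20]
Rule: An internal node has at least one child.
Per-node child counts:
  node 46: 2 child(ren)
  node 12: 2 child(ren)
  node 6: 1 child(ren)
  node 11: 0 child(ren)
  node 34: 2 child(ren)
  node 14: 1 child(ren)
  node 20: 0 child(ren)
  node 39: 0 child(ren)
  node 49: 0 child(ren)
Matching nodes: [46, 12, 6, 34, 14]
Count of internal (non-leaf) nodes: 5


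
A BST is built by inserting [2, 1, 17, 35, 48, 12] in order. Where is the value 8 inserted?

Starting tree (level order): [2, 1, 17, None, None, 12, 35, None, None, None, 48]
Insertion path: 2 -> 17 -> 12
Result: insert 8 as left child of 12
Final tree (level order): [2, 1, 17, None, None, 12, 35, 8, None, None, 48]


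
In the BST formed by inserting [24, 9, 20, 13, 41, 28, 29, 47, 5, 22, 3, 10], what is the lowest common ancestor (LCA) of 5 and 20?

Tree insertion order: [24, 9, 20, 13, 41, 28, 29, 47, 5, 22, 3, 10]
Tree (level-order array): [24, 9, 41, 5, 20, 28, 47, 3, None, 13, 22, None, 29, None, None, None, None, 10]
In a BST, the LCA of p=5, q=20 is the first node v on the
root-to-leaf path with p <= v <= q (go left if both < v, right if both > v).
Walk from root:
  at 24: both 5 and 20 < 24, go left
  at 9: 5 <= 9 <= 20, this is the LCA
LCA = 9


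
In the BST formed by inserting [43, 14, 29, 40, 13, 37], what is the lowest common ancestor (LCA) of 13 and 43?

Tree insertion order: [43, 14, 29, 40, 13, 37]
Tree (level-order array): [43, 14, None, 13, 29, None, None, None, 40, 37]
In a BST, the LCA of p=13, q=43 is the first node v on the
root-to-leaf path with p <= v <= q (go left if both < v, right if both > v).
Walk from root:
  at 43: 13 <= 43 <= 43, this is the LCA
LCA = 43


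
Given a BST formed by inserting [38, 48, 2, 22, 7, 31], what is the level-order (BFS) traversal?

Tree insertion order: [38, 48, 2, 22, 7, 31]
Tree (level-order array): [38, 2, 48, None, 22, None, None, 7, 31]
BFS from the root, enqueuing left then right child of each popped node:
  queue [38] -> pop 38, enqueue [2, 48], visited so far: [38]
  queue [2, 48] -> pop 2, enqueue [22], visited so far: [38, 2]
  queue [48, 22] -> pop 48, enqueue [none], visited so far: [38, 2, 48]
  queue [22] -> pop 22, enqueue [7, 31], visited so far: [38, 2, 48, 22]
  queue [7, 31] -> pop 7, enqueue [none], visited so far: [38, 2, 48, 22, 7]
  queue [31] -> pop 31, enqueue [none], visited so far: [38, 2, 48, 22, 7, 31]
Result: [38, 2, 48, 22, 7, 31]


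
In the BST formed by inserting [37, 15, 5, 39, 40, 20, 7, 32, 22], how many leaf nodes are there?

Tree built from: [37, 15, 5, 39, 40, 20, 7, 32, 22]
Tree (level-order array): [37, 15, 39, 5, 20, None, 40, None, 7, None, 32, None, None, None, None, 22]
Rule: A leaf has 0 children.
Per-node child counts:
  node 37: 2 child(ren)
  node 15: 2 child(ren)
  node 5: 1 child(ren)
  node 7: 0 child(ren)
  node 20: 1 child(ren)
  node 32: 1 child(ren)
  node 22: 0 child(ren)
  node 39: 1 child(ren)
  node 40: 0 child(ren)
Matching nodes: [7, 22, 40]
Count of leaf nodes: 3


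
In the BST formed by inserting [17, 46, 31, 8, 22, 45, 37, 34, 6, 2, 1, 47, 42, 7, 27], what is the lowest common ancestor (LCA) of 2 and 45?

Tree insertion order: [17, 46, 31, 8, 22, 45, 37, 34, 6, 2, 1, 47, 42, 7, 27]
Tree (level-order array): [17, 8, 46, 6, None, 31, 47, 2, 7, 22, 45, None, None, 1, None, None, None, None, 27, 37, None, None, None, None, None, 34, 42]
In a BST, the LCA of p=2, q=45 is the first node v on the
root-to-leaf path with p <= v <= q (go left if both < v, right if both > v).
Walk from root:
  at 17: 2 <= 17 <= 45, this is the LCA
LCA = 17


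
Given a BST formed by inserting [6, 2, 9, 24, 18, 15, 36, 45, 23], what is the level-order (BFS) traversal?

Tree insertion order: [6, 2, 9, 24, 18, 15, 36, 45, 23]
Tree (level-order array): [6, 2, 9, None, None, None, 24, 18, 36, 15, 23, None, 45]
BFS from the root, enqueuing left then right child of each popped node:
  queue [6] -> pop 6, enqueue [2, 9], visited so far: [6]
  queue [2, 9] -> pop 2, enqueue [none], visited so far: [6, 2]
  queue [9] -> pop 9, enqueue [24], visited so far: [6, 2, 9]
  queue [24] -> pop 24, enqueue [18, 36], visited so far: [6, 2, 9, 24]
  queue [18, 36] -> pop 18, enqueue [15, 23], visited so far: [6, 2, 9, 24, 18]
  queue [36, 15, 23] -> pop 36, enqueue [45], visited so far: [6, 2, 9, 24, 18, 36]
  queue [15, 23, 45] -> pop 15, enqueue [none], visited so far: [6, 2, 9, 24, 18, 36, 15]
  queue [23, 45] -> pop 23, enqueue [none], visited so far: [6, 2, 9, 24, 18, 36, 15, 23]
  queue [45] -> pop 45, enqueue [none], visited so far: [6, 2, 9, 24, 18, 36, 15, 23, 45]
Result: [6, 2, 9, 24, 18, 36, 15, 23, 45]


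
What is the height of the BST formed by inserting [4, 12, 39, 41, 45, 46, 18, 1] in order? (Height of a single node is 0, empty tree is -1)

Insertion order: [4, 12, 39, 41, 45, 46, 18, 1]
Tree (level-order array): [4, 1, 12, None, None, None, 39, 18, 41, None, None, None, 45, None, 46]
Compute height bottom-up (empty subtree = -1):
  height(1) = 1 + max(-1, -1) = 0
  height(18) = 1 + max(-1, -1) = 0
  height(46) = 1 + max(-1, -1) = 0
  height(45) = 1 + max(-1, 0) = 1
  height(41) = 1 + max(-1, 1) = 2
  height(39) = 1 + max(0, 2) = 3
  height(12) = 1 + max(-1, 3) = 4
  height(4) = 1 + max(0, 4) = 5
Height = 5


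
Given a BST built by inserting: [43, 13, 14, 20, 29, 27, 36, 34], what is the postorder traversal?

Tree insertion order: [43, 13, 14, 20, 29, 27, 36, 34]
Tree (level-order array): [43, 13, None, None, 14, None, 20, None, 29, 27, 36, None, None, 34]
Postorder traversal: [27, 34, 36, 29, 20, 14, 13, 43]


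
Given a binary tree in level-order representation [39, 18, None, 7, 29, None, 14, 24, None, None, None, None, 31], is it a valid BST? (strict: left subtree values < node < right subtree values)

Level-order array: [39, 18, None, 7, 29, None, 14, 24, None, None, None, None, 31]
Validate using subtree bounds (lo, hi): at each node, require lo < value < hi,
then recurse left with hi=value and right with lo=value.
Preorder trace (stopping at first violation):
  at node 39 with bounds (-inf, +inf): OK
  at node 18 with bounds (-inf, 39): OK
  at node 7 with bounds (-inf, 18): OK
  at node 14 with bounds (7, 18): OK
  at node 29 with bounds (18, 39): OK
  at node 24 with bounds (18, 29): OK
  at node 31 with bounds (24, 29): VIOLATION
Node 31 violates its bound: not (24 < 31 < 29).
Result: Not a valid BST


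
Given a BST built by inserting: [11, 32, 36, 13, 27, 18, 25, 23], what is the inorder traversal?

Tree insertion order: [11, 32, 36, 13, 27, 18, 25, 23]
Tree (level-order array): [11, None, 32, 13, 36, None, 27, None, None, 18, None, None, 25, 23]
Inorder traversal: [11, 13, 18, 23, 25, 27, 32, 36]


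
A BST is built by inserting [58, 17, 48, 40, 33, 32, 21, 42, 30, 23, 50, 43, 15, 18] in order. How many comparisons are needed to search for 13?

Search path for 13: 58 -> 17 -> 15
Found: False
Comparisons: 3


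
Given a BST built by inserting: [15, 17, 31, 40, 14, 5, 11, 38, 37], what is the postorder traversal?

Tree insertion order: [15, 17, 31, 40, 14, 5, 11, 38, 37]
Tree (level-order array): [15, 14, 17, 5, None, None, 31, None, 11, None, 40, None, None, 38, None, 37]
Postorder traversal: [11, 5, 14, 37, 38, 40, 31, 17, 15]


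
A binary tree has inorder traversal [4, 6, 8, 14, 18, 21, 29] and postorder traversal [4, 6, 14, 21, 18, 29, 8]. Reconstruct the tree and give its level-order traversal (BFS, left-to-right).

Inorder:   [4, 6, 8, 14, 18, 21, 29]
Postorder: [4, 6, 14, 21, 18, 29, 8]
Algorithm: postorder visits root last, so walk postorder right-to-left;
each value is the root of the current inorder slice — split it at that
value, recurse on the right subtree first, then the left.
Recursive splits:
  root=8; inorder splits into left=[4, 6], right=[14, 18, 21, 29]
  root=29; inorder splits into left=[14, 18, 21], right=[]
  root=18; inorder splits into left=[14], right=[21]
  root=21; inorder splits into left=[], right=[]
  root=14; inorder splits into left=[], right=[]
  root=6; inorder splits into left=[4], right=[]
  root=4; inorder splits into left=[], right=[]
Reconstructed level-order: [8, 6, 29, 4, 18, 14, 21]


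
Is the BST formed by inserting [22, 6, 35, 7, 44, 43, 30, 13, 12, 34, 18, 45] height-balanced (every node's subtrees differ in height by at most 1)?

Tree (level-order array): [22, 6, 35, None, 7, 30, 44, None, 13, None, 34, 43, 45, 12, 18]
Definition: a tree is height-balanced if, at every node, |h(left) - h(right)| <= 1 (empty subtree has height -1).
Bottom-up per-node check:
  node 12: h_left=-1, h_right=-1, diff=0 [OK], height=0
  node 18: h_left=-1, h_right=-1, diff=0 [OK], height=0
  node 13: h_left=0, h_right=0, diff=0 [OK], height=1
  node 7: h_left=-1, h_right=1, diff=2 [FAIL (|-1-1|=2 > 1)], height=2
  node 6: h_left=-1, h_right=2, diff=3 [FAIL (|-1-2|=3 > 1)], height=3
  node 34: h_left=-1, h_right=-1, diff=0 [OK], height=0
  node 30: h_left=-1, h_right=0, diff=1 [OK], height=1
  node 43: h_left=-1, h_right=-1, diff=0 [OK], height=0
  node 45: h_left=-1, h_right=-1, diff=0 [OK], height=0
  node 44: h_left=0, h_right=0, diff=0 [OK], height=1
  node 35: h_left=1, h_right=1, diff=0 [OK], height=2
  node 22: h_left=3, h_right=2, diff=1 [OK], height=4
Node 7 violates the condition: |-1 - 1| = 2 > 1.
Result: Not balanced


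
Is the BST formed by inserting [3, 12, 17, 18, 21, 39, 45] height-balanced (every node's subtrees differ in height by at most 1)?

Tree (level-order array): [3, None, 12, None, 17, None, 18, None, 21, None, 39, None, 45]
Definition: a tree is height-balanced if, at every node, |h(left) - h(right)| <= 1 (empty subtree has height -1).
Bottom-up per-node check:
  node 45: h_left=-1, h_right=-1, diff=0 [OK], height=0
  node 39: h_left=-1, h_right=0, diff=1 [OK], height=1
  node 21: h_left=-1, h_right=1, diff=2 [FAIL (|-1-1|=2 > 1)], height=2
  node 18: h_left=-1, h_right=2, diff=3 [FAIL (|-1-2|=3 > 1)], height=3
  node 17: h_left=-1, h_right=3, diff=4 [FAIL (|-1-3|=4 > 1)], height=4
  node 12: h_left=-1, h_right=4, diff=5 [FAIL (|-1-4|=5 > 1)], height=5
  node 3: h_left=-1, h_right=5, diff=6 [FAIL (|-1-5|=6 > 1)], height=6
Node 21 violates the condition: |-1 - 1| = 2 > 1.
Result: Not balanced


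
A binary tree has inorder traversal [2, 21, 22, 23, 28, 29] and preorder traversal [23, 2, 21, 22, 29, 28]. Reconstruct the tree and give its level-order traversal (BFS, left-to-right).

Inorder:  [2, 21, 22, 23, 28, 29]
Preorder: [23, 2, 21, 22, 29, 28]
Algorithm: preorder visits root first, so consume preorder in order;
for each root, split the current inorder slice at that value into
left-subtree inorder and right-subtree inorder, then recurse.
Recursive splits:
  root=23; inorder splits into left=[2, 21, 22], right=[28, 29]
  root=2; inorder splits into left=[], right=[21, 22]
  root=21; inorder splits into left=[], right=[22]
  root=22; inorder splits into left=[], right=[]
  root=29; inorder splits into left=[28], right=[]
  root=28; inorder splits into left=[], right=[]
Reconstructed level-order: [23, 2, 29, 21, 28, 22]


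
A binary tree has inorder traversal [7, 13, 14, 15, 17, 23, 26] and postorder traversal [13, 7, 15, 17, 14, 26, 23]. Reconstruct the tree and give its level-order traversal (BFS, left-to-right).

Inorder:   [7, 13, 14, 15, 17, 23, 26]
Postorder: [13, 7, 15, 17, 14, 26, 23]
Algorithm: postorder visits root last, so walk postorder right-to-left;
each value is the root of the current inorder slice — split it at that
value, recurse on the right subtree first, then the left.
Recursive splits:
  root=23; inorder splits into left=[7, 13, 14, 15, 17], right=[26]
  root=26; inorder splits into left=[], right=[]
  root=14; inorder splits into left=[7, 13], right=[15, 17]
  root=17; inorder splits into left=[15], right=[]
  root=15; inorder splits into left=[], right=[]
  root=7; inorder splits into left=[], right=[13]
  root=13; inorder splits into left=[], right=[]
Reconstructed level-order: [23, 14, 26, 7, 17, 13, 15]


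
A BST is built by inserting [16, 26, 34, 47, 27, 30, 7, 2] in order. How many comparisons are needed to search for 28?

Search path for 28: 16 -> 26 -> 34 -> 27 -> 30
Found: False
Comparisons: 5


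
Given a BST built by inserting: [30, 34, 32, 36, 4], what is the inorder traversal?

Tree insertion order: [30, 34, 32, 36, 4]
Tree (level-order array): [30, 4, 34, None, None, 32, 36]
Inorder traversal: [4, 30, 32, 34, 36]


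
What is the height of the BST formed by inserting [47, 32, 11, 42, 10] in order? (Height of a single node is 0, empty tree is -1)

Insertion order: [47, 32, 11, 42, 10]
Tree (level-order array): [47, 32, None, 11, 42, 10]
Compute height bottom-up (empty subtree = -1):
  height(10) = 1 + max(-1, -1) = 0
  height(11) = 1 + max(0, -1) = 1
  height(42) = 1 + max(-1, -1) = 0
  height(32) = 1 + max(1, 0) = 2
  height(47) = 1 + max(2, -1) = 3
Height = 3


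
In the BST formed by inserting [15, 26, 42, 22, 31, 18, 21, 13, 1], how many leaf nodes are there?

Tree built from: [15, 26, 42, 22, 31, 18, 21, 13, 1]
Tree (level-order array): [15, 13, 26, 1, None, 22, 42, None, None, 18, None, 31, None, None, 21]
Rule: A leaf has 0 children.
Per-node child counts:
  node 15: 2 child(ren)
  node 13: 1 child(ren)
  node 1: 0 child(ren)
  node 26: 2 child(ren)
  node 22: 1 child(ren)
  node 18: 1 child(ren)
  node 21: 0 child(ren)
  node 42: 1 child(ren)
  node 31: 0 child(ren)
Matching nodes: [1, 21, 31]
Count of leaf nodes: 3


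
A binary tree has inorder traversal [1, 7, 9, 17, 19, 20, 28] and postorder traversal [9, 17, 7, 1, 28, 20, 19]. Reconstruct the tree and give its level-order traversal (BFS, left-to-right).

Inorder:   [1, 7, 9, 17, 19, 20, 28]
Postorder: [9, 17, 7, 1, 28, 20, 19]
Algorithm: postorder visits root last, so walk postorder right-to-left;
each value is the root of the current inorder slice — split it at that
value, recurse on the right subtree first, then the left.
Recursive splits:
  root=19; inorder splits into left=[1, 7, 9, 17], right=[20, 28]
  root=20; inorder splits into left=[], right=[28]
  root=28; inorder splits into left=[], right=[]
  root=1; inorder splits into left=[], right=[7, 9, 17]
  root=7; inorder splits into left=[], right=[9, 17]
  root=17; inorder splits into left=[9], right=[]
  root=9; inorder splits into left=[], right=[]
Reconstructed level-order: [19, 1, 20, 7, 28, 17, 9]


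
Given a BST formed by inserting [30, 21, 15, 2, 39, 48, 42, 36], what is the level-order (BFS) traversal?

Tree insertion order: [30, 21, 15, 2, 39, 48, 42, 36]
Tree (level-order array): [30, 21, 39, 15, None, 36, 48, 2, None, None, None, 42]
BFS from the root, enqueuing left then right child of each popped node:
  queue [30] -> pop 30, enqueue [21, 39], visited so far: [30]
  queue [21, 39] -> pop 21, enqueue [15], visited so far: [30, 21]
  queue [39, 15] -> pop 39, enqueue [36, 48], visited so far: [30, 21, 39]
  queue [15, 36, 48] -> pop 15, enqueue [2], visited so far: [30, 21, 39, 15]
  queue [36, 48, 2] -> pop 36, enqueue [none], visited so far: [30, 21, 39, 15, 36]
  queue [48, 2] -> pop 48, enqueue [42], visited so far: [30, 21, 39, 15, 36, 48]
  queue [2, 42] -> pop 2, enqueue [none], visited so far: [30, 21, 39, 15, 36, 48, 2]
  queue [42] -> pop 42, enqueue [none], visited so far: [30, 21, 39, 15, 36, 48, 2, 42]
Result: [30, 21, 39, 15, 36, 48, 2, 42]


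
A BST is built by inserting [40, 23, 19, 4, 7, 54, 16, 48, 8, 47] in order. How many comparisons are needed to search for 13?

Search path for 13: 40 -> 23 -> 19 -> 4 -> 7 -> 16 -> 8
Found: False
Comparisons: 7


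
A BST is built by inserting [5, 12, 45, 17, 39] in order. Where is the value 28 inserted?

Starting tree (level order): [5, None, 12, None, 45, 17, None, None, 39]
Insertion path: 5 -> 12 -> 45 -> 17 -> 39
Result: insert 28 as left child of 39
Final tree (level order): [5, None, 12, None, 45, 17, None, None, 39, 28]


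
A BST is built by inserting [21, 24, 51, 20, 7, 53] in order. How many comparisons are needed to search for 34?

Search path for 34: 21 -> 24 -> 51
Found: False
Comparisons: 3


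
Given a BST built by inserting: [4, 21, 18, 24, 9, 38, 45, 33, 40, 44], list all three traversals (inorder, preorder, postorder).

Tree insertion order: [4, 21, 18, 24, 9, 38, 45, 33, 40, 44]
Tree (level-order array): [4, None, 21, 18, 24, 9, None, None, 38, None, None, 33, 45, None, None, 40, None, None, 44]
Inorder (L, root, R): [4, 9, 18, 21, 24, 33, 38, 40, 44, 45]
Preorder (root, L, R): [4, 21, 18, 9, 24, 38, 33, 45, 40, 44]
Postorder (L, R, root): [9, 18, 33, 44, 40, 45, 38, 24, 21, 4]


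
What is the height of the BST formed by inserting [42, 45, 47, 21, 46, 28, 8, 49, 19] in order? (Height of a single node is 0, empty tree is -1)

Insertion order: [42, 45, 47, 21, 46, 28, 8, 49, 19]
Tree (level-order array): [42, 21, 45, 8, 28, None, 47, None, 19, None, None, 46, 49]
Compute height bottom-up (empty subtree = -1):
  height(19) = 1 + max(-1, -1) = 0
  height(8) = 1 + max(-1, 0) = 1
  height(28) = 1 + max(-1, -1) = 0
  height(21) = 1 + max(1, 0) = 2
  height(46) = 1 + max(-1, -1) = 0
  height(49) = 1 + max(-1, -1) = 0
  height(47) = 1 + max(0, 0) = 1
  height(45) = 1 + max(-1, 1) = 2
  height(42) = 1 + max(2, 2) = 3
Height = 3


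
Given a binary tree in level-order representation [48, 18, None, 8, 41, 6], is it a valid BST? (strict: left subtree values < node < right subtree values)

Level-order array: [48, 18, None, 8, 41, 6]
Validate using subtree bounds (lo, hi): at each node, require lo < value < hi,
then recurse left with hi=value and right with lo=value.
Preorder trace (stopping at first violation):
  at node 48 with bounds (-inf, +inf): OK
  at node 18 with bounds (-inf, 48): OK
  at node 8 with bounds (-inf, 18): OK
  at node 6 with bounds (-inf, 8): OK
  at node 41 with bounds (18, 48): OK
No violation found at any node.
Result: Valid BST


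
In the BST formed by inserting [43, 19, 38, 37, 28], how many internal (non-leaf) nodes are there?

Tree built from: [43, 19, 38, 37, 28]
Tree (level-order array): [43, 19, None, None, 38, 37, None, 28]
Rule: An internal node has at least one child.
Per-node child counts:
  node 43: 1 child(ren)
  node 19: 1 child(ren)
  node 38: 1 child(ren)
  node 37: 1 child(ren)
  node 28: 0 child(ren)
Matching nodes: [43, 19, 38, 37]
Count of internal (non-leaf) nodes: 4


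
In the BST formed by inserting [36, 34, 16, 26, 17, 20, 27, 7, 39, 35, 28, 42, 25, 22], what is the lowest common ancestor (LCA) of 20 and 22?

Tree insertion order: [36, 34, 16, 26, 17, 20, 27, 7, 39, 35, 28, 42, 25, 22]
Tree (level-order array): [36, 34, 39, 16, 35, None, 42, 7, 26, None, None, None, None, None, None, 17, 27, None, 20, None, 28, None, 25, None, None, 22]
In a BST, the LCA of p=20, q=22 is the first node v on the
root-to-leaf path with p <= v <= q (go left if both < v, right if both > v).
Walk from root:
  at 36: both 20 and 22 < 36, go left
  at 34: both 20 and 22 < 34, go left
  at 16: both 20 and 22 > 16, go right
  at 26: both 20 and 22 < 26, go left
  at 17: both 20 and 22 > 17, go right
  at 20: 20 <= 20 <= 22, this is the LCA
LCA = 20


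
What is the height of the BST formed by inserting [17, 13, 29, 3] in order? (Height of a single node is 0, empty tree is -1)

Insertion order: [17, 13, 29, 3]
Tree (level-order array): [17, 13, 29, 3]
Compute height bottom-up (empty subtree = -1):
  height(3) = 1 + max(-1, -1) = 0
  height(13) = 1 + max(0, -1) = 1
  height(29) = 1 + max(-1, -1) = 0
  height(17) = 1 + max(1, 0) = 2
Height = 2


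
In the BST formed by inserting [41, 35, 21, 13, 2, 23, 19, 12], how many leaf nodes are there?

Tree built from: [41, 35, 21, 13, 2, 23, 19, 12]
Tree (level-order array): [41, 35, None, 21, None, 13, 23, 2, 19, None, None, None, 12]
Rule: A leaf has 0 children.
Per-node child counts:
  node 41: 1 child(ren)
  node 35: 1 child(ren)
  node 21: 2 child(ren)
  node 13: 2 child(ren)
  node 2: 1 child(ren)
  node 12: 0 child(ren)
  node 19: 0 child(ren)
  node 23: 0 child(ren)
Matching nodes: [12, 19, 23]
Count of leaf nodes: 3


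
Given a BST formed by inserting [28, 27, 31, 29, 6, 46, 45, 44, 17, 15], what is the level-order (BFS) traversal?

Tree insertion order: [28, 27, 31, 29, 6, 46, 45, 44, 17, 15]
Tree (level-order array): [28, 27, 31, 6, None, 29, 46, None, 17, None, None, 45, None, 15, None, 44]
BFS from the root, enqueuing left then right child of each popped node:
  queue [28] -> pop 28, enqueue [27, 31], visited so far: [28]
  queue [27, 31] -> pop 27, enqueue [6], visited so far: [28, 27]
  queue [31, 6] -> pop 31, enqueue [29, 46], visited so far: [28, 27, 31]
  queue [6, 29, 46] -> pop 6, enqueue [17], visited so far: [28, 27, 31, 6]
  queue [29, 46, 17] -> pop 29, enqueue [none], visited so far: [28, 27, 31, 6, 29]
  queue [46, 17] -> pop 46, enqueue [45], visited so far: [28, 27, 31, 6, 29, 46]
  queue [17, 45] -> pop 17, enqueue [15], visited so far: [28, 27, 31, 6, 29, 46, 17]
  queue [45, 15] -> pop 45, enqueue [44], visited so far: [28, 27, 31, 6, 29, 46, 17, 45]
  queue [15, 44] -> pop 15, enqueue [none], visited so far: [28, 27, 31, 6, 29, 46, 17, 45, 15]
  queue [44] -> pop 44, enqueue [none], visited so far: [28, 27, 31, 6, 29, 46, 17, 45, 15, 44]
Result: [28, 27, 31, 6, 29, 46, 17, 45, 15, 44]
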